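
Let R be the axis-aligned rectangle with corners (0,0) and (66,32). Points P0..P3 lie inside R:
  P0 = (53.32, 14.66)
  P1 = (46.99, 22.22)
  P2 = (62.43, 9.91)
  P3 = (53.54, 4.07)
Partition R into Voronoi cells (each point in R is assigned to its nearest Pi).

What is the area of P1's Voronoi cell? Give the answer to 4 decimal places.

1. box [0,66]×[0,32]: [(0, 0) (66, 0) (66, 32) (0, 32)]
2. ⊥bis P1·P0 via (50.155,18.44): [(0, 0) (28.1319, 0) (66, 31.707) (66, 32) (0, 32)]  |A|=1511.6568
3. ⊥bis P1·P2 via (54.71,16.065): [(0, 0) (28.1319, 0) (66, 31.707) (66, 32) (0, 32)]  |A|=1511.6568
4. ⊥bis P1·P3 via (50.265,13.145): [(0, 0) (13.8403, 0) (38.9575, 9.0643) (66, 31.707) (66, 32) (0, 32)]  |A|=1446.885
5. canonical 6-gon: [(0, 0) (13.8403, 0) (38.9575, 9.0643) (66, 31.707) (66, 32) (0, 32)]
6. shoelace: 1446.885

Area of P1's cell: 1446.8850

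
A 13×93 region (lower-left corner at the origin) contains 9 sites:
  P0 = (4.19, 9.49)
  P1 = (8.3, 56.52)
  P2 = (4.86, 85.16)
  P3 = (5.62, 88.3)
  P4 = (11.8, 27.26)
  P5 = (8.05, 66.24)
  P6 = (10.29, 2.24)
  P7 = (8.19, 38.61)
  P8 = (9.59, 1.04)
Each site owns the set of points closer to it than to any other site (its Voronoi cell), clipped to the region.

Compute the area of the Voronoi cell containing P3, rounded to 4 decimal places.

1. box [0,13]×[0,93]: [(0, 0) (13, 0) (13, 93) (0, 93)]
2. ⊥bis P3·P0 via (4.905,48.895): [(0, 48.984) (13, 48.7481) (13, 93) (0, 93)]  |A|=573.7412
3. ⊥bis P3·P1 via (6.96,72.41): [(0, 71.8231) (13, 72.9194) (13, 93) (0, 93)]  |A|=268.1743
4. ⊥bis P3·P2 via (5.24,86.73): [(0, 87.9983) (13, 84.8518) (13, 93) (0, 93)]  |A|=85.4746
5. ⊥bis P3·P4 via (8.71,57.78): [(0, 87.9983) (13, 84.8518) (13, 93) (0, 93)]  |A|=85.4746
6. ⊥bis P3·P5 via (6.835,77.27): [(0, 87.9983) (13, 84.8518) (13, 93) (0, 93)]  |A|=85.4746
7. ⊥bis P3·P6 via (7.955,45.27): [(0, 87.9983) (13, 84.8518) (13, 93) (0, 93)]  |A|=85.4746
8. ⊥bis P3·P7 via (6.905,63.455): [(0, 87.9983) (13, 84.8518) (13, 93) (0, 93)]  |A|=85.4746
9. ⊥bis P3·P8 via (7.605,44.67): [(0, 87.9983) (13, 84.8518) (13, 93) (0, 93)]  |A|=85.4746
10. canonical 4-gon: [(0, 87.9983) (13, 84.8518) (13, 93) (0, 93)]
11. shoelace: 85.4746

Area of P3's cell: 85.4746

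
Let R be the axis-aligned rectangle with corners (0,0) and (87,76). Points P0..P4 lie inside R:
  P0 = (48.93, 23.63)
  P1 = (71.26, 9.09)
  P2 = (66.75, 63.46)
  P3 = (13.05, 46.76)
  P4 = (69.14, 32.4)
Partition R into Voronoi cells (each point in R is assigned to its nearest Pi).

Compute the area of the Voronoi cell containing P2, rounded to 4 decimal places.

1. box [0,87]×[0,76]: [(0, 0) (87, 0) (87, 76) (0, 76)]
2. ⊥bis P2·P0 via (57.84,43.545): [(0, 69.4227) (87, 30.4988) (87, 76) (0, 76)]  |A|=2265.4159
3. ⊥bis P2·P1 via (69.005,36.275): [(0, 69.4227) (73.2942, 36.6308) (87, 37.7677) (87, 76) (0, 76)]  |A|=2215.6026
4. ⊥bis P2·P3 via (39.9,55.11): [(41.1783, 50.9995) (73.2942, 36.6308) (87, 37.7677) (87, 76) (33.4035, 76)]  |A|=1662.6289
5. ⊥bis P2·P4 via (67.945,47.93): [(41.1783, 50.9995) (50.9602, 46.6231) (87, 49.3962) (87, 76) (33.4035, 76)]  |A|=1371.9113
6. canonical 5-gon: [(41.1783, 50.9995) (50.9602, 46.6231) (87, 49.3962) (87, 76) (33.4035, 76)]
7. shoelace: 1371.9113

Area of P2's cell: 1371.9113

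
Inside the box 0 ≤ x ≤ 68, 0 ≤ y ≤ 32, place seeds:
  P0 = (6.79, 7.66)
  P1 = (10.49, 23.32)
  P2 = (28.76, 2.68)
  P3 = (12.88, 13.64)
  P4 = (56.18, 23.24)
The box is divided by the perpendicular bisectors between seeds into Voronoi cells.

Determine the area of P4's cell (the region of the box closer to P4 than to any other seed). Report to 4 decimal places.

Area of P4's cell: 872.2109

1. box [0,68]×[0,32]: [(0, 0) (68, 0) (68, 32) (0, 32)]
2. ⊥bis P4·P0 via (31.485,15.45): [(36.3587, 0) (68, 0) (68, 32) (26.2643, 32)]  |A|=1174.0319
3. ⊥bis P4·P1 via (33.335,23.28): [(33.3112, 9.6609) (36.3587, 0) (68, 0) (68, 32) (33.3503, 32)]  |A|=1094.8852
4. ⊥bis P4·P2 via (42.47,12.96): [(33.3383, 25.1386) (52.1876, 0) (68, 0) (68, 32) (33.3503, 32)]  |A|=872.2109
5. ⊥bis P4·P3 via (34.53,18.44): [(33.3383, 25.1386) (52.1876, 0) (68, 0) (68, 32) (33.3503, 32)]  |A|=872.2109
6. canonical 5-gon: [(33.3383, 25.1386) (52.1876, 0) (68, 0) (68, 32) (33.3503, 32)]
7. shoelace: 872.2109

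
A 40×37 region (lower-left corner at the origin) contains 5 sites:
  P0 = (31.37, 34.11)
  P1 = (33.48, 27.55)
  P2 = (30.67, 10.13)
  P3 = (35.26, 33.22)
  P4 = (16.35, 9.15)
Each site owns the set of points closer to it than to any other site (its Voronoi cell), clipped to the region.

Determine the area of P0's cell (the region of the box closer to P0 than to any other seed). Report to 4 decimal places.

Area of P0's cell: 243.4222

1. box [0,40]×[0,37]: [(0, 0) (40, 0) (40, 37) (0, 37)]
2. ⊥bis P0·P1 via (32.425,30.83): [(0, 20.4006) (40, 33.2665) (40, 37) (0, 37)]  |A|=406.6582
3. ⊥bis P0·P2 via (31.02,22.12): [(0, 23.0255) (7.4818, 22.8071) (40, 33.2665) (40, 37) (0, 37)]  |A|=396.8388
4. ⊥bis P0·P3 via (33.315,33.665): [(0, 23.0255) (7.4818, 22.8071) (32.6855, 30.9138) (34.078, 37) (0, 37)]  |A|=365.1633
5. ⊥bis P0·P4 via (23.86,21.63): [(0, 35.9881) (16.8803, 25.8301) (32.6855, 30.9138) (34.078, 37) (0, 37)]  |A|=243.4222
6. canonical 5-gon: [(0, 35.9881) (16.8803, 25.8301) (32.6855, 30.9138) (34.078, 37) (0, 37)]
7. shoelace: 243.4222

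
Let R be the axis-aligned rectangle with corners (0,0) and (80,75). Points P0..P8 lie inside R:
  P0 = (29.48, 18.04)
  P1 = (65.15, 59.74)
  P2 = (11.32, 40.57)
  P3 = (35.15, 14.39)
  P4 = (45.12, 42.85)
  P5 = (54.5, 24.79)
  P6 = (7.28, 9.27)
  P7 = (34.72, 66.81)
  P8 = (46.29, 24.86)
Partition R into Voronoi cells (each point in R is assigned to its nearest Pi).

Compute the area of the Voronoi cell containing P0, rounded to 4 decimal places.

Area of P0's cell: 407.8700

1. box [0,80]×[0,75]: [(0, 0) (80, 0) (80, 75) (0, 75)]
2. ⊥bis P0·P1 via (47.315,38.89): [(0, 0) (80, 0) (80, 10.9314) (5.1006, 75) (0, 75)]  |A|=3600.6504
3. ⊥bis P0·P2 via (20.4,29.305): [(0, 12.8619) (0, 0) (80, 0) (80, 10.9314) (40.0264, 45.1246)]  |A|=2280.8751
4. ⊥bis P0·P3 via (32.315,16.215): [(0, 12.8619) (0, 0) (21.8768, 0) (47.055, 39.1124) (40.0264, 45.1246)]  |A|=964.1372
5. ⊥bis P0·P4 via (37.3,30.445): [(28.6104, 35.9229) (0, 12.8619) (0, 0) (21.8768, 0) (40.2701, 28.5727)]  |A|=811.1016
6. ⊥bis P0·P5 via (41.99,21.415): [(40.0157, 28.733) (28.6104, 35.9229) (0, 12.8619) (0, 0) (21.8768, 0) (40.1213, 28.3415)]  |A|=811.0603
7. ⊥bis P0·P6 via (18.38,13.655): [(40.0157, 28.733) (28.6104, 35.9229) (14.1786, 24.2903) (23.0527, 1.8267) (40.1213, 28.3415)]  |A|=432.8691
8. ⊥bis P0·P7 via (32.1,42.425): [(40.0157, 28.733) (28.6104, 35.9229) (14.1786, 24.2903) (23.0527, 1.8267) (40.1213, 28.3415)]  |A|=432.8691
9. ⊥bis P0·P8 via (37.885,21.45): [(33.1826, 33.0406) (28.6104, 35.9229) (14.1786, 24.2903) (23.0527, 1.8267) (37.0345, 23.5464)]  |A|=407.87
10. canonical 5-gon: [(33.1826, 33.0406) (28.6104, 35.9229) (14.1786, 24.2903) (23.0527, 1.8267) (37.0345, 23.5464)]
11. shoelace: 407.87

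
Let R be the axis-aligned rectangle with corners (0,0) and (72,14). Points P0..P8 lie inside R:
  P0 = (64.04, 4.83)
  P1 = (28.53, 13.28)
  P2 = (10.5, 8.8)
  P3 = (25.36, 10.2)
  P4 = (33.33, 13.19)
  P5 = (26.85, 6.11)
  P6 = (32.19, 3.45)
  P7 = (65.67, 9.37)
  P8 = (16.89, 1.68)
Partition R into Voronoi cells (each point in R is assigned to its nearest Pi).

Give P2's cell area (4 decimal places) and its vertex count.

Area of P2's cell: 204.5385 (5 vertices)

1. box [0,72]×[0,14]: [(0, 0) (72, 0) (72, 14) (0, 14)]
2. ⊥bis P2·P0 via (37.27,6.815): [(0, 0) (36.7647, 0) (37.8028, 14) (0, 14)]  |A|=521.972
3. ⊥bis P2·P1 via (19.515,11.04): [(0, 0) (22.2582, 0) (18.7795, 14) (0, 14)]  |A|=287.2637
4. ⊥bis P2·P3 via (17.93,9.5): [(0, 0) (18.825, 0) (17.506, 14) (0, 14)]  |A|=254.3174
5. ⊥bis P2·P4 via (21.915,10.995): [(0, 0) (18.825, 0) (17.506, 14) (0, 14)]  |A|=254.3174
6. ⊥bis P2·P5 via (18.675,7.455): [(0, 0) (17.4485, 0) (18.3238, 5.3203) (17.506, 14) (0, 14)]  |A|=250.6556
7. ⊥bis P2·P6 via (21.345,6.125): [(0, 0) (17.4485, 0) (18.3238, 5.3203) (17.506, 14) (0, 14)]  |A|=250.6556
8. ⊥bis P2·P7 via (38.085,9.085): [(0, 0) (17.4485, 0) (18.3238, 5.3203) (17.506, 14) (0, 14)]  |A|=250.6556
9. ⊥bis P2·P8 via (13.695,5.24): [(0, 0) (7.8564, 0) (17.9699, 9.0766) (17.506, 14) (0, 14)]  |A|=204.5385
10. canonical 5-gon: [(0, 0) (7.8564, 0) (17.9699, 9.0766) (17.506, 14) (0, 14)]
11. shoelace: 204.5385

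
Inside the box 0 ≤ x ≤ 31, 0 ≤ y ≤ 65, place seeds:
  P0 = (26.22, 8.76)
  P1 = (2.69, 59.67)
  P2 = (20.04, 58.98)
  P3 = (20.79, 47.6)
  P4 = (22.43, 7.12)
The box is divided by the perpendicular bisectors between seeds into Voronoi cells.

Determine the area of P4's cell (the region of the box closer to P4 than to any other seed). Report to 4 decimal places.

1. box [0,31]×[0,65]: [(0, 0) (31, 0) (31, 65) (0, 65)]
2. ⊥bis P4·P0 via (24.325,7.94): [(0, 64.1545) (0, 0) (27.7608, 0)]  |A|=890.4892
3. ⊥bis P4·P1 via (12.56,33.395): [(13.2053, 33.6374) (0, 28.6769) (0, 0) (27.7608, 0)]  |A|=656.2436
4. ⊥bis P4·P2 via (21.235,33.05): [(13.6115, 32.6987) (10.3, 32.5461) (0, 28.6769) (0, 0) (27.7608, 0)]  |A|=654.6584
5. ⊥bis P4·P3 via (21.61,27.36): [(16.0196, 27.1335) (0, 26.4845) (0, 0) (27.7608, 0)]  |A|=588.7596
6. canonical 4-gon: [(16.0196, 27.1335) (0, 26.4845) (0, 0) (27.7608, 0)]
7. shoelace: 588.7596

Area of P4's cell: 588.7596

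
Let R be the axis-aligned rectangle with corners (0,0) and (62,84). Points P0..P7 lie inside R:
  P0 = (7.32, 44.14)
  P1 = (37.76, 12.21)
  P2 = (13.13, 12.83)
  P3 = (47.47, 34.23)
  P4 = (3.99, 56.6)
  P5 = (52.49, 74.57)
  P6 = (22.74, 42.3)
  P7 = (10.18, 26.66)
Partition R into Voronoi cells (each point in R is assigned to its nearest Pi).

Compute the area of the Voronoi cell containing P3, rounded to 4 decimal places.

Area of P3's cell: 882.6948

1. box [0,62]×[0,84]: [(0, 0) (62, 0) (62, 84) (0, 84)]
2. ⊥bis P3·P0 via (27.395,39.185): [(17.7232, 0) (62, 0) (62, 84) (38.4564, 84)]  |A|=2848.4559
3. ⊥bis P3·P1 via (42.615,23.22): [(25.3352, 30.8398) (62, 14.6719) (62, 84) (38.4564, 84)]  |A|=1896.741
4. ⊥bis P3·P2 via (30.3,23.53): [(25.4514, 31.3105) (25.8999, 30.5907) (62, 14.6719) (62, 84) (38.4564, 84)]  |A|=1896.5936
5. ⊥bis P3·P4 via (25.73,45.415): [(31.8861, 57.3804) (25.4514, 31.3105) (25.8999, 30.5907) (62, 14.6719) (62, 84) (45.5816, 84)]  |A|=1801.7594
6. ⊥bis P3·P5 via (49.98,54.4): [(31.7116, 56.6734) (25.4514, 31.3105) (25.8999, 30.5907) (62, 14.6719) (62, 52.9042)]  |A|=1103.9888
7. ⊥bis P3·P6 via (35.105,38.265): [(40.7453, 55.5492) (31.7578, 28.0076) (62, 14.6719) (62, 52.9042)]  |A|=882.6948
8. ⊥bis P3·P7 via (28.825,30.445): [(40.7453, 55.5492) (31.7578, 28.0076) (62, 14.6719) (62, 52.9042)]  |A|=882.6948
9. canonical 4-gon: [(40.7453, 55.5492) (31.7578, 28.0076) (62, 14.6719) (62, 52.9042)]
10. shoelace: 882.6948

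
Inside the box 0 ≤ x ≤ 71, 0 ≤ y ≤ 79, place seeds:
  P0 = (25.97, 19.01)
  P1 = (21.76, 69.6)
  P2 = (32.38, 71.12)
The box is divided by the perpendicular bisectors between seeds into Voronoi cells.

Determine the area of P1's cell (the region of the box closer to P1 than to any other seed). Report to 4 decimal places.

Area of P1's cell: 1004.1538

1. box [0,71]×[0,79]: [(0, 0) (71, 0) (71, 79) (0, 79)]
2. ⊥bis P1·P0 via (23.865,44.305): [(0, 42.319) (71, 48.2275) (71, 79) (0, 79)]  |A|=2394.5998
3. ⊥bis P1·P2 via (27.07,70.36): [(0, 42.319) (30.7175, 44.8753) (25.8334, 79) (0, 79)]  |A|=1004.1538
4. canonical 4-gon: [(0, 42.319) (30.7175, 44.8753) (25.8334, 79) (0, 79)]
5. shoelace: 1004.1538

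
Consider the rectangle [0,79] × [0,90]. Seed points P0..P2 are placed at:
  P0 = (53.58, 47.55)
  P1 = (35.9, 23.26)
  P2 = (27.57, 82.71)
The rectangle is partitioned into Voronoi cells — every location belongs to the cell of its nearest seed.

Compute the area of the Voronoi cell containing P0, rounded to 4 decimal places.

1. box [0,79]×[0,90]: [(0, 0) (79, 0) (79, 90) (0, 90)]
2. ⊥bis P0·P1 via (44.74,35.405): [(0, 67.97) (79, 10.4681) (79, 90) (0, 90)]  |A|=4011.6953
3. ⊥bis P0·P2 via (40.575,65.13): [(22.3869, 51.6752) (79, 10.4681) (79, 90) (74.194, 90)]  |A|=2343.3675
4. canonical 4-gon: [(22.3869, 51.6752) (79, 10.4681) (79, 90) (74.194, 90)]
5. shoelace: 2343.3675

Area of P0's cell: 2343.3675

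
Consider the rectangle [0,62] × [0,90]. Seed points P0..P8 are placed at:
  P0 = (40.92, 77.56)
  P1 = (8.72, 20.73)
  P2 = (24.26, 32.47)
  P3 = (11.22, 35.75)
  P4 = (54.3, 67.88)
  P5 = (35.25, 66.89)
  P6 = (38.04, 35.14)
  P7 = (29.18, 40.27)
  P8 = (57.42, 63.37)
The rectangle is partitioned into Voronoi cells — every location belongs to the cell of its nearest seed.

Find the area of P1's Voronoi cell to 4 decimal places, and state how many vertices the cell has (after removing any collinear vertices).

1. box [0,62]×[0,90]: [(0, 0) (62, 0) (62, 90) (0, 90)]
2. ⊥bis P1·P0 via (24.82,49.145): [(0, 63.2081) (0, 0) (62, 0) (62, 28.0787)]  |A|=2829.8907
3. ⊥bis P1·P2 via (16.49,26.6): [(0, 48.4275) (0, 0) (36.5855, 0)]  |A|=885.8717
4. ⊥bis P1·P3 via (9.97,28.24): [(16.0106, 27.2346) (0, 29.8995) (0, 0) (36.5855, 0)]  |A|=737.5493
5. ⊥bis P1·P4 via (31.51,44.305): [(16.0106, 27.2346) (0, 29.8995) (0, 0) (36.5855, 0)]  |A|=737.5493
6. ⊥bis P1·P5 via (21.985,43.81): [(16.0106, 27.2346) (0, 29.8995) (0, 0) (36.5855, 0)]  |A|=737.5493
7. ⊥bis P1·P6 via (23.38,27.935): [(16.0106, 27.2346) (0, 29.8995) (0, 0) (36.5855, 0)]  |A|=737.5493
8. ⊥bis P1·P7 via (18.95,30.5): [(16.0106, 27.2346) (0, 29.8995) (0, 0) (36.5855, 0)]  |A|=737.5493
9. ⊥bis P1·P8 via (33.07,42.05): [(16.0106, 27.2346) (0, 29.8995) (0, 0) (36.5855, 0)]  |A|=737.5493
10. canonical 4-gon: [(16.0106, 27.2346) (0, 29.8995) (0, 0) (36.5855, 0)]
11. shoelace: 737.5493

Area of P1's cell: 737.5493 (4 vertices)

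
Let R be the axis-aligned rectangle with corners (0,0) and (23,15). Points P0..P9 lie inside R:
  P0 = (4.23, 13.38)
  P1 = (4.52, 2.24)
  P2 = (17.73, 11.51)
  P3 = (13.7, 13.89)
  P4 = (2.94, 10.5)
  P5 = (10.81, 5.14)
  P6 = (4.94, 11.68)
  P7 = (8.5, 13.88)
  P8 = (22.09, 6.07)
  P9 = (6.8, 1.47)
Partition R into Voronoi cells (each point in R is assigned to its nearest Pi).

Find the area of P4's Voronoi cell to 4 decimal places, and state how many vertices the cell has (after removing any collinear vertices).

Area of P4's cell: 31.7196 (5 vertices)

1. box [0,23]×[0,15]: [(0, 0) (23, 0) (23, 15) (0, 15)]
2. ⊥bis P4·P0 via (3.585,11.94): [(0, 13.5458) (0, 0) (23, 0) (23, 3.2437)]  |A|=193.079
3. ⊥bis P4·P1 via (3.73,6.37): [(12.3424, 8.0174) (0, 13.5458) (0, 5.6565)]  |A|=48.6863
4. ⊥bis P4·P2 via (10.335,11.005): [(10.5623, 7.6769) (10.4821, 8.8507) (0, 13.5458) (0, 5.6565)]  |A|=47.6279
5. ⊥bis P4·P3 via (8.32,12.195): [(9.79, 7.5292) (9.1915, 9.4287) (0, 13.5458) (0, 5.6565)]  |A|=46.1159
6. ⊥bis P4·P5 via (6.875,7.82): [(6.2106, 6.8445) (8.256, 9.8478) (0, 13.5458) (0, 5.6565)]  |A|=40.6782
7. ⊥bis P4·P6 via (3.94,11.09): [(6.2106, 6.8445) (6.3361, 7.0288) (3.3859, 12.0292) (0, 13.5458) (0, 5.6565)]  |A|=31.7196
8. ⊥bis P4·P7 via (5.72,12.19): [(6.2106, 6.8445) (6.3361, 7.0288) (3.3859, 12.0292) (0, 13.5458) (0, 5.6565)]  |A|=31.7196
9. ⊥bis P4·P8 via (12.515,8.285): [(6.2106, 6.8445) (6.3361, 7.0288) (3.3859, 12.0292) (0, 13.5458) (0, 5.6565)]  |A|=31.7196
10. ⊥bis P4·P9 via (4.87,5.985): [(6.2106, 6.8445) (6.3361, 7.0288) (3.3859, 12.0292) (0, 13.5458) (0, 5.6565)]  |A|=31.7196
11. canonical 5-gon: [(6.2106, 6.8445) (6.3361, 7.0288) (3.3859, 12.0292) (0, 13.5458) (0, 5.6565)]
12. shoelace: 31.7196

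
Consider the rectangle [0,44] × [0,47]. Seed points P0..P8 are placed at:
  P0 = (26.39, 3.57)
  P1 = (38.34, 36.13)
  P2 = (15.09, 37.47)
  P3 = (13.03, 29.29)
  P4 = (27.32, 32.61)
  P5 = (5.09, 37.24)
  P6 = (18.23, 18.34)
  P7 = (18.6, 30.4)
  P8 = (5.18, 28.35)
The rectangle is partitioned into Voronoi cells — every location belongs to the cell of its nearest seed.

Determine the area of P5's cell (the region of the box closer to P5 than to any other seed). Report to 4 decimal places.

1. box [0,44]×[0,47]: [(0, 0) (44, 0) (44, 47) (0, 47)]
2. ⊥bis P5·P0 via (15.74,20.405): [(0, 10.4477) (44, 38.2826) (44, 47) (0, 47)]  |A|=995.9337
3. ⊥bis P5·P1 via (21.715,36.685): [(0, 10.4477) (21.2887, 23.9152) (22.0594, 47) (0, 47)]  |A|=643.6936
4. ⊥bis P5·P2 via (10.09,37.355): [(0, 10.4477) (10.5553, 17.1251) (9.8682, 47) (0, 47)]  |A|=340.3152
5. ⊥bis P5·P3 via (9.06,33.265): [(0, 24.2164) (10.1588, 34.3624) (9.8682, 47) (0, 47)]  |A|=178.0821
6. ⊥bis P5·P4 via (16.205,34.925): [(0, 24.2164) (10.1588, 34.3624) (9.8682, 47) (0, 47)]  |A|=178.0821
7. ⊥bis P5·P6 via (11.66,27.79): [(0, 24.2164) (10.1588, 34.3624) (9.8682, 47) (0, 47)]  |A|=178.0821
8. ⊥bis P5·P7 via (11.845,33.82): [(0, 24.2164) (10.1588, 34.3624) (9.8682, 47) (0, 47)]  |A|=178.0821
9. ⊥bis P5·P8 via (5.135,32.795): [(0, 32.743) (8.6248, 32.8303) (10.1588, 34.3624) (9.8682, 47) (0, 47)]  |A|=141.312
10. canonical 5-gon: [(0, 32.743) (8.6248, 32.8303) (10.1588, 34.3624) (9.8682, 47) (0, 47)]
11. shoelace: 141.312

Area of P5's cell: 141.3120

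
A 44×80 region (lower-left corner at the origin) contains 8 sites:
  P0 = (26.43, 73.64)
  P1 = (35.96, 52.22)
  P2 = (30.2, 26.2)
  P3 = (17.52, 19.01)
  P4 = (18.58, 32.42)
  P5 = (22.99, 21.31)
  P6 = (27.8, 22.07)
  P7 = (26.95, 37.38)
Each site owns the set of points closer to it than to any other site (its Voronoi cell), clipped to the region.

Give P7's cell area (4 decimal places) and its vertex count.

1. box [0,44]×[0,80]: [(0, 0) (44, 0) (44, 80) (0, 80)]
2. ⊥bis P7·P0 via (26.69,55.51): [(0, 55.1272) (0, 0) (44, 0) (44, 55.7582)]  |A|=2439.4806
3. ⊥bis P7·P1 via (31.455,44.8): [(14.1121, 55.3296) (0, 55.1272) (0, 0) (44, 0) (44, 37.1834)]  |A|=2161.899
4. ⊥bis P7·P2 via (28.575,31.79): [(14.1121, 55.3296) (0, 55.1272) (0, 23.4833) (44, 36.274) (44, 37.1834)]  |A|=847.2378
5. ⊥bis P7·P3 via (22.235,28.195): [(14.1121, 55.3296) (0, 55.1272) (0, 39.609) (20.056, 29.3136) (44, 36.274) (44, 37.1834)]  |A|=685.5288
6. ⊥bis P7·P4 via (22.765,34.9): [(14.1121, 55.3296) (10.6877, 55.2805) (25.1909, 30.8063) (44, 36.274) (44, 37.1834)]  |A|=316.7702
7. ⊥bis P7·P5 via (24.97,29.345): [(14.1121, 55.3296) (10.6877, 55.2805) (25.1909, 30.8063) (44, 36.274) (44, 37.1834)]  |A|=316.7702
8. ⊥bis P7·P6 via (27.375,29.725): [(14.1121, 55.3296) (10.6877, 55.2805) (25.1909, 30.8063) (44, 36.274) (44, 37.1834)]  |A|=316.7702
9. canonical 5-gon: [(14.1121, 55.3296) (10.6877, 55.2805) (25.1909, 30.8063) (44, 36.274) (44, 37.1834)]
10. shoelace: 316.7702

Area of P7's cell: 316.7702 (5 vertices)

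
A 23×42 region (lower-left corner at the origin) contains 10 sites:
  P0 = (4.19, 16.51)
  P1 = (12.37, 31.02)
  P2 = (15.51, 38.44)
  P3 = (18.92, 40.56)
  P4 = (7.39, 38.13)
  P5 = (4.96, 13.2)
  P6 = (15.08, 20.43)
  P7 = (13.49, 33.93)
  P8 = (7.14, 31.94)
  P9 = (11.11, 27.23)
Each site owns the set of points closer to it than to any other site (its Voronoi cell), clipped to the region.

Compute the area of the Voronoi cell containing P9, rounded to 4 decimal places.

Area of P9's cell: 64.2802

1. box [0,23]×[0,42]: [(0, 0) (23, 0) (23, 42) (0, 42)]
2. ⊥bis P9·P0 via (7.65,21.87): [(0, 26.8082) (23, 11.9612) (23, 42) (0, 42)]  |A|=520.151
3. ⊥bis P9·P1 via (11.74,29.125): [(0, 33.028) (0, 26.8082) (23, 11.9612) (23, 25.3816)]  |A|=225.8612
4. ⊥bis P9·P2 via (13.31,32.835): [(0, 33.028) (0, 26.8082) (23, 11.9612) (23, 25.3816)]  |A|=225.8612
5. ⊥bis P9·P3 via (15.015,33.895): [(0, 33.028) (0, 26.8082) (23, 11.9612) (23, 25.3816)]  |A|=225.8612
6. ⊥bis P9·P4 via (9.25,32.68): [(5.2022, 31.2985) (0, 29.5231) (0, 26.8082) (23, 11.9612) (23, 25.3816)]  |A|=216.7447
7. ⊥bis P9·P5 via (8.035,20.215): [(5.2022, 31.2985) (0, 29.5231) (0, 26.8082) (14.8238, 17.2392) (23, 13.6551) (23, 25.3816)]  |A|=209.8198
8. ⊥bis P9·P6 via (13.095,23.83): [(18.3822, 26.9168) (5.2022, 31.2985) (0, 29.5231) (0, 26.8082) (8.6415, 21.23)]  |A|=99.7895
9. ⊥bis P9·P7 via (12.3,30.58): [(18.3822, 26.9168) (5.2022, 31.2985) (0, 29.5231) (0, 26.8082) (8.6415, 21.23)]  |A|=99.7895
10. ⊥bis P9·P8 via (9.125,29.585): [(18.3822, 26.9168) (9.4733, 29.8786) (3.3019, 24.6768) (8.6415, 21.23)]  |A|=64.2802
11. canonical 4-gon: [(18.3822, 26.9168) (9.4733, 29.8786) (3.3019, 24.6768) (8.6415, 21.23)]
12. shoelace: 64.2802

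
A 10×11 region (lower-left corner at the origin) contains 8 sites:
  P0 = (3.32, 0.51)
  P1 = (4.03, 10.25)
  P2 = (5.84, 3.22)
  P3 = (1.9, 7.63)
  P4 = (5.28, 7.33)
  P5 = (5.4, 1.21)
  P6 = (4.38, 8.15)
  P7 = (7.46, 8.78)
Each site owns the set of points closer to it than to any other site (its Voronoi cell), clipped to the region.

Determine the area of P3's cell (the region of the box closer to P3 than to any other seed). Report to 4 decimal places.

Area of P3's cell: 19.7349

1. box [0,10]×[0,11]: [(0, 0) (10, 0) (10, 11) (0, 11)]
2. ⊥bis P3·P0 via (2.61,4.07): [(0, 3.5495) (10, 5.5438) (10, 11) (0, 11)]  |A|=64.5334
3. ⊥bis P3·P1 via (2.965,8.94): [(0, 3.5495) (7.7053, 5.0862) (0.4311, 11) (0, 11)]  |A|=29.9792
4. ⊥bis P3·P2 via (3.87,5.425): [(0, 3.5495) (2.2796, 4.0041) (5.4987, 6.8801) (0.4311, 11) (0, 11)]  |A|=23.9186
5. ⊥bis P3·P4 via (3.59,7.48): [(0, 3.5495) (2.2796, 4.0041) (3.3678, 4.9763) (3.6688, 8.3678) (0.4311, 11) (0, 11)]  |A|=20.5916
6. ⊥bis P3·P5 via (3.65,4.42): [(0, 3.5495) (2.2796, 4.0041) (3.3678, 4.9763) (3.6688, 8.3678) (0.4311, 11) (0, 11)]  |A|=20.5916
7. ⊥bis P3·P6 via (3.14,7.89): [(0, 3.5495) (2.2796, 4.0041) (3.3678, 4.9763) (3.4817, 6.2602) (2.9106, 8.9843) (0.4311, 11) (0, 11)]  |A|=19.7349
8. ⊥bis P3·P7 via (4.68,8.205): [(0, 3.5495) (2.2796, 4.0041) (3.3678, 4.9763) (3.4817, 6.2602) (2.9106, 8.9843) (0.4311, 11) (0, 11)]  |A|=19.7349
9. canonical 7-gon: [(0, 3.5495) (2.2796, 4.0041) (3.3678, 4.9763) (3.4817, 6.2602) (2.9106, 8.9843) (0.4311, 11) (0, 11)]
10. shoelace: 19.7349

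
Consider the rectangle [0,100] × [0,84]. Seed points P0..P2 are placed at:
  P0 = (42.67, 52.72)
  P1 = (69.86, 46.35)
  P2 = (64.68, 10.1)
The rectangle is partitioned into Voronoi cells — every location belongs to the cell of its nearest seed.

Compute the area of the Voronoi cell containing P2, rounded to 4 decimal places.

Area of P2's cell: 2185.0401

1. box [0,100]×[0,84]: [(0, 0) (100, 0) (100, 84) (0, 84)]
2. ⊥bis P2·P0 via (53.675,31.41): [(0, 3.6909) (0, 0) (100, 0) (100, 55.3334)]  |A|=2951.2141
3. ⊥bis P2·P1 via (67.27,28.225): [(51.7908, 30.4369) (0, 3.6909) (0, 0) (100, 0) (100, 23.548)]  |A|=2185.0401
4. canonical 5-gon: [(51.7908, 30.4369) (0, 3.6909) (0, 0) (100, 0) (100, 23.548)]
5. shoelace: 2185.0401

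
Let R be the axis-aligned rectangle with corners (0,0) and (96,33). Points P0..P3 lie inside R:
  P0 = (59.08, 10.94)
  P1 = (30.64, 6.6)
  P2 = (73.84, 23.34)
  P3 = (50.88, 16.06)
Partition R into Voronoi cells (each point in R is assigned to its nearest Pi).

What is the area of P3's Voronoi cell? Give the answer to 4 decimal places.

Area of P3's cell: 567.6768

1. box [0,96]×[0,33]: [(0, 0) (96, 0) (96, 33) (0, 33)]
2. ⊥bis P3·P0 via (54.98,13.5): [(0, 0) (46.5507, 0) (67.1556, 33) (0, 33)]  |A|=1876.1546
3. ⊥bis P3·P1 via (40.76,11.33): [(46.0555, 0) (46.5507, 0) (67.1556, 33) (30.6316, 33)]  |A|=610.8163
4. ⊥bis P3·P2 via (62.36,19.7): [(46.0555, 0) (46.5507, 0) (61.1783, 23.4269) (58.1429, 33) (30.6316, 33)]  |A|=567.6768
5. canonical 5-gon: [(46.0555, 0) (46.5507, 0) (61.1783, 23.4269) (58.1429, 33) (30.6316, 33)]
6. shoelace: 567.6768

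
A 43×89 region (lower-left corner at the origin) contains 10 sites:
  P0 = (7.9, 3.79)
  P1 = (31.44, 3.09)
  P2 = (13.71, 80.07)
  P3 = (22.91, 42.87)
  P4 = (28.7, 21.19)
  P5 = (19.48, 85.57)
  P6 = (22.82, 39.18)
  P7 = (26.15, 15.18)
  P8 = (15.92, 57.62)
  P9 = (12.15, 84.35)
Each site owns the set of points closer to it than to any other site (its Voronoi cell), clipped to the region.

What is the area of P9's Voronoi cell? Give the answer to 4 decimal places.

1. box [0,43]×[0,89]: [(0, 0) (43, 0) (43, 89) (0, 89)]
2. ⊥bis P9·P0 via (10.025,44.07): [(0, 44.5989) (43, 42.3304) (43, 89) (0, 89)]  |A|=1958.021
3. ⊥bis P9·P1 via (21.795,43.72): [(0, 44.5989) (20.8612, 43.4983) (43, 48.7538) (43, 89) (0, 89)]  |A|=1886.9179
4. ⊥bis P9·P2 via (12.93,82.21): [(0, 77.4972) (31.559, 89) (0, 89)]  |A|=181.5083
5. ⊥bis P9·P3 via (17.53,63.61): [(0, 77.4972) (31.559, 89) (0, 89)]  |A|=181.5083
6. ⊥bis P9·P4 via (20.425,52.77): [(0, 77.4972) (31.559, 89) (0, 89)]  |A|=181.5083
7. ⊥bis P9·P5 via (15.815,84.96): [(0, 77.4972) (16.0815, 83.3587) (15.1426, 89) (0, 89)]  |A|=135.2033
8. ⊥bis P9·P6 via (17.485,61.765): [(0, 77.4972) (16.0815, 83.3587) (15.1426, 89) (0, 89)]  |A|=135.2033
9. ⊥bis P9·P7 via (19.15,49.765): [(0, 77.4972) (16.0815, 83.3587) (15.1426, 89) (0, 89)]  |A|=135.2033
10. ⊥bis P9·P8 via (14.035,70.985): [(0, 77.4972) (16.0815, 83.3587) (15.1426, 89) (0, 89)]  |A|=135.2033
11. canonical 4-gon: [(0, 77.4972) (16.0815, 83.3587) (15.1426, 89) (0, 89)]
12. shoelace: 135.2033

Area of P9's cell: 135.2033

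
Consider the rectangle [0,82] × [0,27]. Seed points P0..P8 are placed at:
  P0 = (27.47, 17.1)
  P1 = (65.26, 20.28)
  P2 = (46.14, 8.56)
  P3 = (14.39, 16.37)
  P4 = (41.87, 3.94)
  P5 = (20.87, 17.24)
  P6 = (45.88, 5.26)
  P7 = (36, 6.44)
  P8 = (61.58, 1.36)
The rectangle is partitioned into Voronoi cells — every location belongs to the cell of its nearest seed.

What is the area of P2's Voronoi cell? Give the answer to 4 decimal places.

1. box [0,82]×[0,27]: [(0, 0) (82, 0) (82, 27) (0, 27)]
2. ⊥bis P2·P0 via (36.805,12.83): [(30.9363, 0) (82, 0) (82, 27) (43.2866, 27)]  |A|=1211.9903
3. ⊥bis P2·P1 via (55.7,14.42): [(30.9363, 0) (64.539, 0) (47.9888, 27) (43.2866, 27)]  |A|=517.1165
4. ⊥bis P2·P3 via (30.265,12.465): [(30.9363, 0) (64.539, 0) (47.9888, 27) (43.2866, 27)]  |A|=517.1165
5. ⊥bis P2·P4 via (44.005,6.25): [(36.829, 12.8824) (50.7673, 0) (64.539, 0) (47.9888, 27) (43.2866, 27)]  |A|=389.3813
6. ⊥bis P2·P5 via (33.505,12.9): [(36.829, 12.8824) (50.7673, 0) (64.539, 0) (47.9888, 27) (43.2866, 27)]  |A|=389.3813
7. ⊥bis P2·P6 via (46.01,6.91): [(36.829, 12.8824) (43.0375, 7.1442) (61.0287, 5.7267) (47.9888, 27) (43.2866, 27)]  |A|=291.16
8. ⊥bis P2·P7 via (41.07,7.5): [(38.9673, 17.5572) (40.691, 9.313) (43.0375, 7.1442) (61.0287, 5.7267) (47.9888, 27) (43.2866, 27)]  |A|=278.3166
9. ⊥bis P2·P8 via (53.86,4.96): [(38.9673, 17.5572) (40.691, 9.313) (43.0375, 7.1442) (54.4589, 6.2443) (57.1604, 12.0375) (47.9888, 27) (43.2866, 27)]  |A|=258.5873
10. canonical 7-gon: [(38.9673, 17.5572) (40.691, 9.313) (43.0375, 7.1442) (54.4589, 6.2443) (57.1604, 12.0375) (47.9888, 27) (43.2866, 27)]
11. shoelace: 258.5873

Area of P2's cell: 258.5873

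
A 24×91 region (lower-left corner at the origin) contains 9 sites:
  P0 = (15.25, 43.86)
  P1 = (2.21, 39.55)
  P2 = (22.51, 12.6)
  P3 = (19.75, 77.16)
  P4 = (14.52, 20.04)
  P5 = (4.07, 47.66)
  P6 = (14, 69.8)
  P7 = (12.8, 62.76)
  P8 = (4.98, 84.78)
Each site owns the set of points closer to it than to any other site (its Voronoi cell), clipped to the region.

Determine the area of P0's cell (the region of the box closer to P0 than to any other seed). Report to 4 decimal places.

1. box [0,24]×[0,91]: [(0, 0) (24, 0) (24, 91) (0, 91)]
2. ⊥bis P0·P1 via (8.73,41.705): [(0, 68.1178) (22.5144, 0) (24, 0) (24, 91) (0, 91)]  |A|=1417.1843
3. ⊥bis P0·P2 via (18.88,28.23): [(0, 68.1178) (13.5899, 27.0014) (24, 29.4191) (24, 91) (0, 91)]  |A|=1243.9992
4. ⊥bis P0·P3 via (17.5,60.51): [(1.8139, 62.6297) (13.5899, 27.0014) (24, 29.4191) (24, 59.6316)]  |A|=534.8321
5. ⊥bis P0·P4 via (14.885,31.95): [(1.8139, 62.6297) (11.9242, 32.0407) (24, 31.6707) (24, 59.6316)]  |A|=492.9939
6. ⊥bis P0·P5 via (9.66,45.76): [(14.7975, 60.8752) (8.509, 42.3736) (11.9242, 32.0407) (24, 31.6707) (24, 59.6316)]  |A|=367.3685
7. ⊥bis P0·P6 via (14.625,56.83): [(13.4026, 56.7711) (8.509, 42.3736) (11.9242, 32.0407) (24, 31.6707) (24, 57.2818)]  |A|=335.166
8. ⊥bis P0·P7 via (14.025,53.31): [(12.1433, 53.0661) (8.509, 42.3736) (11.9242, 32.0407) (24, 31.6707) (24, 54.6031)]  |A|=299.9754
9. ⊥bis P0·P8 via (10.115,64.32): [(12.1433, 53.0661) (8.509, 42.3736) (11.9242, 32.0407) (24, 31.6707) (24, 54.6031)]  |A|=299.9754
10. canonical 5-gon: [(12.1433, 53.0661) (8.509, 42.3736) (11.9242, 32.0407) (24, 31.6707) (24, 54.6031)]
11. shoelace: 299.9754

Area of P0's cell: 299.9754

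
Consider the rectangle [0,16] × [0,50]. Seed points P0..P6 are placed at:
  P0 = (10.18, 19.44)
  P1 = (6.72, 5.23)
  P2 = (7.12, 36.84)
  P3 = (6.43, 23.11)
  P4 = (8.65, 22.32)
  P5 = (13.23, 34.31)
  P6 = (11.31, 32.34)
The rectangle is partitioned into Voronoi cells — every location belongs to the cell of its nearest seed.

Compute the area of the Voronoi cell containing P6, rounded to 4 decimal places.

1. box [0,16]×[0,50]: [(0, 0) (16, 0) (16, 50) (0, 50)]
2. ⊥bis P6·P0 via (10.745,25.89): [(0, 26.8312) (16, 25.4297) (16, 50) (0, 50)]  |A|=381.9127
3. ⊥bis P6·P1 via (9.015,18.785): [(0, 26.8312) (16, 25.4297) (16, 50) (0, 50)]  |A|=381.9127
4. ⊥bis P6·P2 via (9.215,34.59): [(0.8063, 26.7606) (16, 25.4297) (16, 40.9076)]  |A|=117.5831
5. ⊥bis P6·P3 via (8.87,27.725): [(4.3874, 30.095) (12.6576, 25.7225) (16, 25.4297) (16, 40.9076)]  |A|=95.9659
6. ⊥bis P6·P4 via (9.98,27.33): [(4.3874, 30.095) (9.2511, 27.5235) (16, 25.7319) (16, 40.9076)]  |A|=92.435
7. ⊥bis P6·P5 via (12.27,33.325): [(10.1136, 35.4267) (4.3874, 30.095) (9.2511, 27.5235) (16, 25.7319) (16, 29.6897)]  |A|=59.4183
8. canonical 5-gon: [(10.1136, 35.4267) (4.3874, 30.095) (9.2511, 27.5235) (16, 25.7319) (16, 29.6897)]
9. shoelace: 59.4183

Area of P6's cell: 59.4183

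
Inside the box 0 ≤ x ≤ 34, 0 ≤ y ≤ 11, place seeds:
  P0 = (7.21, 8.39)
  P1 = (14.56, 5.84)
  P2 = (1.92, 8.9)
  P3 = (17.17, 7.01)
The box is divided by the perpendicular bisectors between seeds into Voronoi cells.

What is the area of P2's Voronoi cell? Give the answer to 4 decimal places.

1. box [0,34]×[0,11]: [(0, 0) (34, 0) (34, 11) (0, 11)]
2. ⊥bis P2·P0 via (4.565,8.645): [(0, 0) (3.7316, 0) (4.792, 11) (0, 11)]  |A|=46.8798
3. ⊥bis P2·P1 via (8.24,7.37): [(0, 0) (3.7316, 0) (4.792, 11) (0, 11)]  |A|=46.8798
4. ⊥bis P2·P3 via (9.545,7.955): [(0, 0) (3.7316, 0) (4.792, 11) (0, 11)]  |A|=46.8798
5. canonical 4-gon: [(0, 0) (3.7316, 0) (4.792, 11) (0, 11)]
6. shoelace: 46.8798

Area of P2's cell: 46.8798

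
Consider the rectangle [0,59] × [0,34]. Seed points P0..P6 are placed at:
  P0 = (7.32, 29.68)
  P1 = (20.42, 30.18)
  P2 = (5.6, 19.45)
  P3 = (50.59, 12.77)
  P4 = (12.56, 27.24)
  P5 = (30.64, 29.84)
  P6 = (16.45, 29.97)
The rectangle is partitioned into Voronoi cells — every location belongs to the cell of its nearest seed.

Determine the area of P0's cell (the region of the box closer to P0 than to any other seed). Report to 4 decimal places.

Area of P0's cell: 93.5139

1. box [0,59]×[0,34]: [(0, 0) (59, 0) (59, 34) (0, 34)]
2. ⊥bis P0·P1 via (13.87,29.93): [(0, 0) (15.0124, 0) (13.7147, 34) (0, 34)]  |A|=488.3594
3. ⊥bis P0·P2 via (6.46,24.565): [(0, 25.6511) (14.124, 23.2764) (13.7147, 34) (0, 34)]  |A|=132.4945
4. ⊥bis P0·P3 via (28.955,21.225): [(0, 25.6511) (14.124, 23.2764) (13.7147, 34) (0, 34)]  |A|=132.4945
5. ⊥bis P0·P4 via (9.94,28.46): [(0, 25.6511) (8.0053, 24.3052) (12.5197, 34) (0, 34)]  |A|=94.1057
6. ⊥bis P0·P5 via (18.98,29.76): [(0, 25.6511) (8.0053, 24.3052) (12.5197, 34) (0, 34)]  |A|=94.1057
7. ⊥bis P0·P6 via (11.885,29.825): [(0, 25.6511) (8.0053, 24.3052) (11.8014, 32.4574) (11.7524, 34) (0, 34)]  |A|=93.5139
8. canonical 5-gon: [(0, 25.6511) (8.0053, 24.3052) (11.8014, 32.4574) (11.7524, 34) (0, 34)]
9. shoelace: 93.5139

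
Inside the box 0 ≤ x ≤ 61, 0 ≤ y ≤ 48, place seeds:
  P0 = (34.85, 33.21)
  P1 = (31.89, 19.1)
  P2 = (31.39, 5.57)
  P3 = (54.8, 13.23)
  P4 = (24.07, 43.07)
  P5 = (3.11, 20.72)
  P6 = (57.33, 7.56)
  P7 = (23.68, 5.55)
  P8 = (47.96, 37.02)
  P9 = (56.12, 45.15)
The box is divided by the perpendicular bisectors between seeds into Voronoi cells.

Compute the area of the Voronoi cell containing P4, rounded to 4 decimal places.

Area of P4's cell: 438.2959

1. box [0,61]×[0,48]: [(0, 0) (61, 0) (61, 48) (0, 48)]
2. ⊥bis P4·P0 via (29.46,38.14): [(0, 5.9312) (38.4785, 48) (0, 48)]  |A|=809.3726
3. ⊥bis P4·P1 via (27.98,31.085): [(0, 21.9568) (20.8921, 28.7726) (38.4785, 48) (0, 48)]  |A|=641.9689
4. ⊥bis P4·P2 via (27.73,24.32): [(0, 21.9568) (20.8921, 28.7726) (38.4785, 48) (0, 48)]  |A|=641.9689
5. ⊥bis P4·P3 via (39.435,28.15): [(0, 21.9568) (20.8921, 28.7726) (38.4785, 48) (0, 48)]  |A|=641.9689
6. ⊥bis P4·P5 via (13.59,31.895): [(0, 44.6398) (17.9447, 27.8111) (20.8921, 28.7726) (38.4785, 48) (0, 48)]  |A|=438.4482
7. ⊥bis P4·P6 via (40.7,25.315): [(0, 44.6398) (17.9447, 27.8111) (20.8921, 28.7726) (38.4785, 48) (0, 48)]  |A|=438.4482
8. ⊥bis P4·P7 via (23.875,24.31): [(0, 44.6398) (17.9447, 27.8111) (20.8921, 28.7726) (38.4785, 48) (0, 48)]  |A|=438.4482
9. ⊥bis P4·P8 via (36.015,40.045): [(0, 44.6398) (17.9447, 27.8111) (20.8921, 28.7726) (37.8577, 47.3212) (38.0296, 48) (0, 48)]  |A|=438.2959
10. ⊥bis P4·P9 via (40.095,44.11): [(0, 44.6398) (17.9447, 27.8111) (20.8921, 28.7726) (37.8577, 47.3212) (38.0296, 48) (0, 48)]  |A|=438.2959
11. canonical 6-gon: [(0, 44.6398) (17.9447, 27.8111) (20.8921, 28.7726) (37.8577, 47.3212) (38.0296, 48) (0, 48)]
12. shoelace: 438.2959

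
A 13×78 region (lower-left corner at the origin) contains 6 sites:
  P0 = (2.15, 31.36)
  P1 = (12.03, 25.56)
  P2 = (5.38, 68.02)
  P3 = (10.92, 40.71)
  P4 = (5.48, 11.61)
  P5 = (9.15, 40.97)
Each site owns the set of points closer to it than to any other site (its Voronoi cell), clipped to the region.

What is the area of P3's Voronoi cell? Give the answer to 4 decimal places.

1. box [0,13]×[0,78]: [(0, 0) (13, 0) (13, 78) (0, 78)]
2. ⊥bis P3·P0 via (6.535,36.035): [(0, 42.1646) (13, 29.971) (13, 78) (0, 78)]  |A|=545.1182
3. ⊥bis P3·P1 via (11.475,33.135): [(0, 42.1646) (9.7607, 33.0094) (13, 33.2467) (13, 78) (0, 78)]  |A|=539.8127
4. ⊥bis P3·P2 via (8.15,54.365): [(0, 52.7117) (0, 42.1646) (9.7607, 33.0094) (13, 33.2467) (13, 55.3489)]  |A|=228.2065
5. ⊥bis P3·P4 via (8.2,26.16): [(0, 52.7117) (0, 42.1646) (9.7607, 33.0094) (13, 33.2467) (13, 55.3489)]  |A|=228.2065
6. ⊥bis P3·P5 via (10.035,40.84): [(12.1406, 55.1745) (8.9908, 33.7315) (9.7607, 33.0094) (13, 33.2467) (13, 55.3489)]  |A|=54.5058
7. canonical 5-gon: [(12.1406, 55.1745) (8.9908, 33.7315) (9.7607, 33.0094) (13, 33.2467) (13, 55.3489)]
8. shoelace: 54.5058

Area of P3's cell: 54.5058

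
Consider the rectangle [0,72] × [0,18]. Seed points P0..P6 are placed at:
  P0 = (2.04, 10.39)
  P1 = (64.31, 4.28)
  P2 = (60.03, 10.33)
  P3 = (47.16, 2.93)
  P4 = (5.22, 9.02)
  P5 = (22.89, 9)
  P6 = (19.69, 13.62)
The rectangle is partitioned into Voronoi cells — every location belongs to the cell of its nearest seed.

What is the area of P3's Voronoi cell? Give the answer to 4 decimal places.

Area of P3's cell: 294.1262

1. box [0,72]×[0,18]: [(0, 0) (72, 0) (72, 18) (0, 18)]
2. ⊥bis P3·P0 via (24.6,6.66): [(23.4989, 0) (72, 0) (72, 18) (26.4749, 18)]  |A|=846.236
3. ⊥bis P3·P1 via (55.735,3.605): [(23.4989, 0) (56.0188, 0) (54.6019, 18) (26.4749, 18)]  |A|=545.8218
4. ⊥bis P3·P2 via (53.595,6.63): [(23.4989, 0) (56.0188, 0) (55.7986, 2.7976) (47.0575, 18) (26.4749, 18)]  |A|=488.4753
5. ⊥bis P3·P4 via (26.19,5.975): [(25.3224, 0) (56.0188, 0) (55.7986, 2.7976) (47.0575, 18) (27.9361, 18)]  |A|=458.9128
6. ⊥bis P3·P5 via (35.025,5.965): [(33.5331, 0) (56.0188, 0) (55.7986, 2.7976) (47.0575, 18) (38.035, 18)]  |A|=294.1262
7. ⊥bis P3·P6 via (33.425,8.275): [(33.5331, 0) (56.0188, 0) (55.7986, 2.7976) (47.0575, 18) (38.035, 18)]  |A|=294.1262
8. canonical 5-gon: [(33.5331, 0) (56.0188, 0) (55.7986, 2.7976) (47.0575, 18) (38.035, 18)]
9. shoelace: 294.1262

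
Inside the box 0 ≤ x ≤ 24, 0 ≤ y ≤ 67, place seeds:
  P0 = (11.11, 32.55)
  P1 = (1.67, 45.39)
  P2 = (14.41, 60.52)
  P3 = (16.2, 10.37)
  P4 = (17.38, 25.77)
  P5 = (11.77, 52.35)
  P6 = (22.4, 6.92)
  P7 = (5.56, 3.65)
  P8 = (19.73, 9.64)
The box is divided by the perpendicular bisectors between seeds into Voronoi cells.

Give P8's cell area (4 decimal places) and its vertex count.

1. box [0,24]×[0,67]: [(0, 0) (24, 0) (24, 67) (0, 67)]
2. ⊥bis P8·P0 via (15.42,21.095): [(0, 15.2931) (0, 0) (24, 0) (24, 24.3233)]  |A|=475.397
3. ⊥bis P8·P1 via (10.7,27.515): [(0, 15.2931) (0, 0) (24, 0) (24, 24.3233)]  |A|=475.397
4. ⊥bis P8·P2 via (17.07,35.08): [(0, 15.2931) (0, 0) (24, 0) (24, 24.3233)]  |A|=475.397
5. ⊥bis P8·P3 via (17.965,10.005): [(20.6666, 23.0691) (15.896, 0) (24, 0) (24, 24.3233)]  |A|=134.0153
6. ⊥bis P8·P4 via (18.555,17.705): [(19.5885, 17.8556) (15.896, 0) (24, 0) (24, 18.4983)]  |A|=113.1537
7. ⊥bis P8·P5 via (15.75,30.995): [(19.5885, 17.8556) (15.896, 0) (24, 0) (24, 18.4983)]  |A|=113.1537
8. ⊥bis P8·P6 via (21.065,8.28): [(19.5885, 17.8556) (16.7278, 4.0226) (24, 11.161) (24, 18.4983)]  |A|=56.2717
9. ⊥bis P8·P7 via (12.645,6.645): [(19.5885, 17.8556) (16.7278, 4.0226) (24, 11.161) (24, 18.4983)]  |A|=56.2717
10. canonical 4-gon: [(19.5885, 17.8556) (16.7278, 4.0226) (24, 11.161) (24, 18.4983)]
11. shoelace: 56.2717

Area of P8's cell: 56.2717 (4 vertices)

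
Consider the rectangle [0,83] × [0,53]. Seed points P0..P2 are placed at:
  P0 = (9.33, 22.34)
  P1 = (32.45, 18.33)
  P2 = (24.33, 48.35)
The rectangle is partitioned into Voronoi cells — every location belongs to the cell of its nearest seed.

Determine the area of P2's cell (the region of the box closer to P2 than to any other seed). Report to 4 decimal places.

1. box [0,83]×[0,53]: [(0, 0) (83, 0) (83, 53) (0, 53)]
2. ⊥bis P2·P0 via (16.83,35.345): [(0, 45.0509) (78.1182, 0) (83, 0) (83, 53) (0, 53)]  |A|=2639.3524
3. ⊥bis P2·P1 via (28.39,33.34): [(0, 45.0509) (22.8875, 31.8516) (83, 48.1113) (83, 53) (0, 53)]  |A|=1115.5617
4. canonical 5-gon: [(0, 45.0509) (22.8875, 31.8516) (83, 48.1113) (83, 53) (0, 53)]
5. shoelace: 1115.5617

Area of P2's cell: 1115.5617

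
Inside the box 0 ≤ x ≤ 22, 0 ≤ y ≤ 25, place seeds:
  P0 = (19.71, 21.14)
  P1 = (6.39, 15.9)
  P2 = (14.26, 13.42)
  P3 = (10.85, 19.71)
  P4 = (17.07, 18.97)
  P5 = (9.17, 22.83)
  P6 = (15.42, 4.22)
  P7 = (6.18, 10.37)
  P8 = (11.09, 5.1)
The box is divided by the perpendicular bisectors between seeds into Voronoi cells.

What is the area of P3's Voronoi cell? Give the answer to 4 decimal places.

1. box [0,22]×[0,25]: [(0, 0) (22, 0) (22, 25) (0, 25)]
2. ⊥bis P3·P0 via (15.28,20.425): [(0, 0) (18.5766, 0) (14.5416, 25) (0, 25)]  |A|=413.9773
3. ⊥bis P3·P1 via (8.62,17.805): [(17.3528, 7.5824) (14.5416, 25) (2.4736, 25)]  |A|=105.0981
4. ⊥bis P3·P2 via (12.555,16.565): [(10.5895, 15.4995) (15.6336, 18.234) (14.5416, 25) (2.4736, 25)]  |A|=75.8835
5. ⊥bis P3·P4 via (13.96,19.34): [(10.5895, 15.4995) (13.704, 17.1879) (14.5944, 24.6727) (14.5416, 25) (2.4736, 25)]  |A|=69.1277
6. ⊥bis P3·P5 via (10.01,21.27): [(7.0305, 19.6657) (10.5895, 15.4995) (13.704, 17.1879) (14.4757, 23.6746)]  |A|=32.0927
7. ⊥bis P3·P6 via (13.135,11.965): [(7.0305, 19.6657) (10.5895, 15.4995) (13.704, 17.1879) (14.4757, 23.6746)]  |A|=32.0927
8. ⊥bis P3·P7 via (8.515,15.04): [(7.0305, 19.6657) (10.5895, 15.4995) (13.704, 17.1879) (14.4757, 23.6746)]  |A|=32.0927
9. ⊥bis P3·P8 via (10.97,12.405): [(7.0305, 19.6657) (10.5895, 15.4995) (13.704, 17.1879) (14.4757, 23.6746)]  |A|=32.0927
10. canonical 4-gon: [(7.0305, 19.6657) (10.5895, 15.4995) (13.704, 17.1879) (14.4757, 23.6746)]
11. shoelace: 32.0927

Area of P3's cell: 32.0927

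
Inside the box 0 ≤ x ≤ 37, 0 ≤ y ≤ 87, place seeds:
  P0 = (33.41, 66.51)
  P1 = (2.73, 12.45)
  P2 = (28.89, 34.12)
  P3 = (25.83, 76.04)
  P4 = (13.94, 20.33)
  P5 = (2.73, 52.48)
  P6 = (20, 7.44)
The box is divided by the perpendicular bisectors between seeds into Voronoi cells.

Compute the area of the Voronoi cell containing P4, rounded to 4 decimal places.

1. box [0,37]×[0,87]: [(0, 0) (37, 0) (37, 87) (0, 87)]
2. ⊥bis P4·P0 via (23.675,43.42): [(0, 53.4016) (0, 0) (37, 0) (37, 37.802)]  |A|=1687.268
3. ⊥bis P4·P1 via (8.335,16.39): [(0, 53.4016) (0, 28.2473) (19.8562, 0) (37, 0) (37, 37.802)]  |A|=1406.8255
4. ⊥bis P4·P2 via (21.415,27.225): [(0, 50.4414) (0, 28.2473) (19.8562, 0) (37, 0) (37, 10.329)]  |A|=843.8102
5. ⊥bis P4·P3 via (19.885,48.185): [(0, 50.4414) (0, 28.2473) (19.8562, 0) (37, 0) (37, 10.329)]  |A|=843.8102
6. ⊥bis P4·P5 via (8.335,36.405): [(11.8249, 37.6218) (0, 33.4988) (0, 28.2473) (19.8562, 0) (37, 0) (37, 10.329)]  |A|=743.6379
7. ⊥bis P4·P6 via (16.97,13.885): [(28.6534, 19.3777) (11.8249, 37.6218) (0, 33.4988) (0, 28.2473) (11.8033, 11.456)]  |A|=406.0147
8. canonical 5-gon: [(28.6534, 19.3777) (11.8249, 37.6218) (0, 33.4988) (0, 28.2473) (11.8033, 11.456)]
9. shoelace: 406.0147

Area of P4's cell: 406.0147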